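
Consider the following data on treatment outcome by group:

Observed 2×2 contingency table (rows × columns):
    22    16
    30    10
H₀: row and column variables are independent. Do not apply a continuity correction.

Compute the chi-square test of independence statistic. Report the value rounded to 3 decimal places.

test statistic = 2.566

Row totals [38, 40], col totals [52, 26], n=78
χ² = (22−25.33)²/25.33 + (16−12.67)²/12.67 + (30−26.67)²/26.67 + (10−13.33)²/13.33 = 2.5658
df = 1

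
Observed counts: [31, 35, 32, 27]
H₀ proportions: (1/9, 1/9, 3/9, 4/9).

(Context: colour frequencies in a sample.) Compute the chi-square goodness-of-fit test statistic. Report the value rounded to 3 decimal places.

test statistic = 70.090

n = 125; E_i = n·p_i = [13.89, 13.89, 41.67, 55.56]
χ² = (31−13.89)²/13.89 + (35−13.89)²/13.89 + (32−41.67)²/41.67 + (27−55.56)²/55.56 = 70.0900
df = 3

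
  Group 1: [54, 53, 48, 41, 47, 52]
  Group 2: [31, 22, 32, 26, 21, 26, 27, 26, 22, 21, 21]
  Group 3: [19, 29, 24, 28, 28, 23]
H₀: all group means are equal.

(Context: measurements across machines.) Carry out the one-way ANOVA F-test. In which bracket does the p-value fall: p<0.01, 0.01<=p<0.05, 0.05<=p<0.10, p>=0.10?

p-value bracket: p<0.01

Group means [49.17, 25.00, 25.17], grand mean 31.348
SSB = Σnᵢ(x̄ᵢ−x̄)² = 2577.551; SSW = ΣΣ(x−x̄ᵢ)² = 351.667
MSB = 2577.551/2 = 1288.7754; MSW = 351.667/20 = 17.5833
F = MSB/MSW = 73.2953
df = (2, 20)
p-value (upper-tail) = 0.00000
→ bracket: p<0.01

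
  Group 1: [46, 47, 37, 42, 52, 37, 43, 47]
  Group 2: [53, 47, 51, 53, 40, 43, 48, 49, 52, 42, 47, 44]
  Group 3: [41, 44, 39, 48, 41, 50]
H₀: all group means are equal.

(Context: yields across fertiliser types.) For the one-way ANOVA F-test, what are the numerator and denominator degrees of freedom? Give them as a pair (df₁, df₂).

k = 3 groups, N = 26 total
df = (k−1, N−k) = (3−1, 26−3) = (2, 23)

degrees of freedom = [2, 23]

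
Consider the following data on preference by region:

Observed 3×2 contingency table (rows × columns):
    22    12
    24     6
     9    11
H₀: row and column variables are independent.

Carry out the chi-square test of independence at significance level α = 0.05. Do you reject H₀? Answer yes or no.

Row totals [34, 30, 20], col totals [55, 29], n=84
χ² = (22−22.26)²/22.26 + (12−11.74)²/11.74 + (24−19.64)²/19.64 + (6−10.36)²/10.36 + (9−13.10)²/13.10 + (11−6.90)²/6.90 = 6.5180
df = 2
p-value (upper-tail) = 0.03843
At α=0.05: p < α → reject H₀

reject H₀: yes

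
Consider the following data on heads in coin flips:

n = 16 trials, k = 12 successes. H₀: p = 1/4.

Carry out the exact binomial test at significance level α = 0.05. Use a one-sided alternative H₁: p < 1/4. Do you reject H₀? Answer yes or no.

Exact binomial: n=16, k=12, p₀=1/4=0.2500
P(X≤12) from Σ C(n,i)·p₀^i·(1−p₀)^(n−i)
p-value (one-sided, H₁ less) = 1.00000
At α=0.05: p ≥ α → fail to reject H₀

reject H₀: no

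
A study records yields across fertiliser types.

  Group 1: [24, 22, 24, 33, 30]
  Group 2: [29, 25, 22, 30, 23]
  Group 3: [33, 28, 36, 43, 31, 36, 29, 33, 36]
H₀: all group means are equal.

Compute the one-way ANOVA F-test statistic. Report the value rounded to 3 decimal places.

test statistic = 7.439

Group means [26.60, 25.80, 33.89], grand mean 29.842
SSB = Σnᵢ(x̄ᵢ−x̄)² = 281.637; SSW = ΣΣ(x−x̄ᵢ)² = 302.889
MSB = 281.637/2 = 140.8187; MSW = 302.889/16 = 18.9306
F = MSB/MSW = 7.4387
df = (2, 16)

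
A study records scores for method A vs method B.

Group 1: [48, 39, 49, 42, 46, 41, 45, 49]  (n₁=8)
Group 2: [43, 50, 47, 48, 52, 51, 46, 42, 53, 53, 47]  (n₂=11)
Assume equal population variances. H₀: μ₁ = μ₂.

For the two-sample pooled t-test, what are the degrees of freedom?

degrees of freedom = 17

df = n₁ + n₂ − 2 = 8 + 11 − 2 = 17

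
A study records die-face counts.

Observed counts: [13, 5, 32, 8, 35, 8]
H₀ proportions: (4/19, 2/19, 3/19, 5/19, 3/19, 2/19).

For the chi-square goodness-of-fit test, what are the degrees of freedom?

degrees of freedom = 5

df = k − 1 = 6 − 1 = 5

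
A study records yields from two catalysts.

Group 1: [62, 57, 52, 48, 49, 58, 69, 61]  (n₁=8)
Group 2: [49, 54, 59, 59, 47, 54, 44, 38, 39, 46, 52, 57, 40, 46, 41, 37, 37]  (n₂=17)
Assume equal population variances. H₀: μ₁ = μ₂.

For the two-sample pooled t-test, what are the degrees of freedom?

degrees of freedom = 23

df = n₁ + n₂ − 2 = 8 + 17 − 2 = 23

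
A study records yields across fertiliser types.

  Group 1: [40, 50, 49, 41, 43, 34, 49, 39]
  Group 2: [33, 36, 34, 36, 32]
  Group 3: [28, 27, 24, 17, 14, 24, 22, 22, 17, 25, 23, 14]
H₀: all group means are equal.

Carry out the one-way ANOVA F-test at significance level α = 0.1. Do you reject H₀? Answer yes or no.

reject H₀: yes

Group means [43.12, 34.20, 21.42], grand mean 30.920
SSB = Σnᵢ(x̄ᵢ−x̄)² = 2329.248; SSW = ΣΣ(x−x̄ᵢ)² = 496.592
MSB = 2329.248/2 = 1164.6242; MSW = 496.592/22 = 22.5723
F = MSB/MSW = 51.5952
df = (2, 22)
p-value (upper-tail) = 0.00000
At α=0.1: p < α → reject H₀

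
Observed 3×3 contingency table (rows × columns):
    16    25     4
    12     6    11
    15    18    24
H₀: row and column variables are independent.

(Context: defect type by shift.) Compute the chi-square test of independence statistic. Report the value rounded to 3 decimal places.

test statistic = 18.284

Row totals [45, 29, 57], col totals [43, 49, 39], n=131
χ² = (16−14.77)²/14.77 + (25−16.83)²/16.83 + (4−13.40)²/13.40 + (12−9.52)²/9.52 + (6−10.85)²/10.85 + (11−8.63)²/8.63 + (15−18.71)²/18.71 + (18−21.32)²/21.32 + (24−16.97)²/16.97 = 18.2840
df = 4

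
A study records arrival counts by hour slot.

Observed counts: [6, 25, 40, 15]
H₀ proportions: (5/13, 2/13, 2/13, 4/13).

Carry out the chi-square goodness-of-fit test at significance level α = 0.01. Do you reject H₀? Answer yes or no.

reject H₀: yes

n = 86; E_i = n·p_i = [33.08, 13.23, 13.23, 26.46]
χ² = (6−33.08)²/33.08 + (25−13.23)²/13.23 + (40−13.23)²/13.23 + (15−26.46)²/26.46 = 91.7599
df = 3
p-value (upper-tail) = 0.00000
At α=0.01: p < α → reject H₀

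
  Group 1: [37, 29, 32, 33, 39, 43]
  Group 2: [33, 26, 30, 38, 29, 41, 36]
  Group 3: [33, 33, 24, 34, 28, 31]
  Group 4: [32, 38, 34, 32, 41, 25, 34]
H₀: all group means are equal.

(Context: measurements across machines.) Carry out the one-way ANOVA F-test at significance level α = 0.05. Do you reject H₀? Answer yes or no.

reject H₀: no

Group means [35.50, 33.29, 30.50, 33.71], grand mean 33.269
SSB = Σnᵢ(x̄ᵢ−x̄)² = 77.258; SSW = ΣΣ(x−x̄ᵢ)² = 529.857
MSB = 77.258/3 = 25.7527; MSW = 529.857/22 = 24.0844
F = MSB/MSW = 1.0693
df = (3, 22)
p-value (upper-tail) = 0.38239
At α=0.05: p ≥ α → fail to reject H₀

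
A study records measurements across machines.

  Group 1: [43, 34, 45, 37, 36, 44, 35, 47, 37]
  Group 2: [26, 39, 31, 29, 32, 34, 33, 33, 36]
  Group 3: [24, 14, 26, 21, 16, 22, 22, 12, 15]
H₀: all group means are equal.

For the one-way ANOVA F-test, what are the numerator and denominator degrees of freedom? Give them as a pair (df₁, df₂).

degrees of freedom = [2, 24]

k = 3 groups, N = 27 total
df = (k−1, N−k) = (3−1, 27−3) = (2, 24)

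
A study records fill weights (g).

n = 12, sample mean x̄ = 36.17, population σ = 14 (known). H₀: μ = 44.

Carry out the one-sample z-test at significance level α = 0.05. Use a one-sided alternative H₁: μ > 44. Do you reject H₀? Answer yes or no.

reject H₀: no

SE = σ/√n = 14/√12 = 4.0415
z = (x̄−μ₀)/SE = (36.17−44)/4.0415 = -1.9374
p-value (one-sided, H₁ greater) = 0.97365
At α=0.05: p ≥ α → fail to reject H₀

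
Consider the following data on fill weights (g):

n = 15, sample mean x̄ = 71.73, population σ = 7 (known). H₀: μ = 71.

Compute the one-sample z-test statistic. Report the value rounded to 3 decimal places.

SE = σ/√n = 7/√15 = 1.8074
z = (x̄−μ₀)/SE = (71.73−71)/1.8074 = 0.4039

test statistic = 0.404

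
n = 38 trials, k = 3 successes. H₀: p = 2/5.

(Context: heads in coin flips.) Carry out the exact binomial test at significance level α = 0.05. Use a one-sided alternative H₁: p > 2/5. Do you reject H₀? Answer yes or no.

reject H₀: no

Exact binomial: n=38, k=3, p₀=2/5=0.4000
P(X≥3) from Σ C(n,i)·p₀^i·(1−p₀)^(n−i)
p-value (one-sided, H₁ greater) = 1.00000
At α=0.05: p ≥ α → fail to reject H₀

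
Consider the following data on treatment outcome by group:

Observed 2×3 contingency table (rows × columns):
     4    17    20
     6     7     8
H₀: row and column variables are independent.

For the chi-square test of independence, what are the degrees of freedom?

degrees of freedom = 2

df = (r−1)(c−1) = (2−1)·(3−1) = 2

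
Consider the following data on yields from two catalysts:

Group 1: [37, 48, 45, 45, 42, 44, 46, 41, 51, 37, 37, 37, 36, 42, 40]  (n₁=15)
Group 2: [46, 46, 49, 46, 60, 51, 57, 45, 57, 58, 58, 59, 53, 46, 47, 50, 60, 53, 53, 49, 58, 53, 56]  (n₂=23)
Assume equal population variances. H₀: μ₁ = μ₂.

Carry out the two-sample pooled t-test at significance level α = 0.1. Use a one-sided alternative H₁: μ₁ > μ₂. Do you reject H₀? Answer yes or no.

reject H₀: no

x̄₁=41.867, s₁=4.596, n₁=15
x̄₂=52.609, s₂=5.168, n₂=23
s_p² = [14·4.596² + 22·5.168²]/36 = 24.5337
SE = √(s_p²·(1/15+1/23)) = 1.6439
t = (41.867−52.609)/1.6439 = -6.5347
df = 36
p-value (one-sided, H₁ greater) = 1.00000
At α=0.1: p ≥ α → fail to reject H₀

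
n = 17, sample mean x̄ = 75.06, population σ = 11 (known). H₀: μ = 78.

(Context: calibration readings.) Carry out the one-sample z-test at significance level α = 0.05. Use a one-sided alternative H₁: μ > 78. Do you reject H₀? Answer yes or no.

SE = σ/√n = 11/√17 = 2.6679
z = (x̄−μ₀)/SE = (75.06−78)/2.6679 = -1.1020
p-value (one-sided, H₁ greater) = 0.86477
At α=0.05: p ≥ α → fail to reject H₀

reject H₀: no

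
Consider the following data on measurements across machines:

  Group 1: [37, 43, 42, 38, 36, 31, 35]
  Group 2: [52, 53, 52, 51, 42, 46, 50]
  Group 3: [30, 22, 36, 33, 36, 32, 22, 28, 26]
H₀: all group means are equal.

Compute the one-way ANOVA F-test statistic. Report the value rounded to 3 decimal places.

Group means [37.43, 49.43, 29.44], grand mean 37.957
SSB = Σnᵢ(x̄ᵢ−x̄)² = 1575.306; SSW = ΣΣ(x−x̄ᵢ)² = 427.651
MSB = 1575.306/2 = 787.6529; MSW = 427.651/20 = 21.3825
F = MSB/MSW = 36.8363
df = (2, 20)

test statistic = 36.836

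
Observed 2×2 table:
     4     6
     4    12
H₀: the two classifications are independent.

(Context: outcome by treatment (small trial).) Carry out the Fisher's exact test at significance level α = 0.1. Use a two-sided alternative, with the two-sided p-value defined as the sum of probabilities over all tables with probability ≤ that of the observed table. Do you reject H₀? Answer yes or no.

reject H₀: no

Margins: r₁=10, r₂=16, c₁=8, c₂=18, n=26
p_obs = C(10,4)·C(16,4)/C(26,8); sum pmf over tables with pmf ≤ p_obs
p-value (two-sided) = 0.66449
At α=0.1: p ≥ α → fail to reject H₀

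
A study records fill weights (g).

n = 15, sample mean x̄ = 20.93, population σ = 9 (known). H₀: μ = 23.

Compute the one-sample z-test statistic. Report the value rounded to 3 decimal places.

SE = σ/√n = 9/√15 = 2.3238
z = (x̄−μ₀)/SE = (20.93−23)/2.3238 = -0.8908

test statistic = -0.891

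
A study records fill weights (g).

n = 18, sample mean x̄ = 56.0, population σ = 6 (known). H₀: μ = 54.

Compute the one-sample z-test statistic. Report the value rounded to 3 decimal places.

SE = σ/√n = 6/√18 = 1.4142
z = (x̄−μ₀)/SE = (56.0−54)/1.4142 = 1.4142

test statistic = 1.414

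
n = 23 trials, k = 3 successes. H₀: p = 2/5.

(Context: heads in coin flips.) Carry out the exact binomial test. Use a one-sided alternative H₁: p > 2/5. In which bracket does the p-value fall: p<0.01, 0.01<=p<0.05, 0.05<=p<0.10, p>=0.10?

Exact binomial: n=23, k=3, p₀=2/5=0.4000
P(X≥3) from Σ C(n,i)·p₀^i·(1−p₀)^(n−i)
p-value (one-sided, H₁ greater) = 0.99898
→ bracket: p>=0.10

p-value bracket: p>=0.10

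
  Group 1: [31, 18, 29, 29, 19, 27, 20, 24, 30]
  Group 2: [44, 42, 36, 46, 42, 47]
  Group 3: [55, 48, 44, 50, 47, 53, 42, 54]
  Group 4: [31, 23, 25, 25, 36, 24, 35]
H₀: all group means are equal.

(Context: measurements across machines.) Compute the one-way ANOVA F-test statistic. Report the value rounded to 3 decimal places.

test statistic = 43.328

Group means [25.22, 42.83, 49.12, 28.43], grand mean 35.867
SSB = Σnᵢ(x̄ᵢ−x̄)² = 3104.488; SSW = ΣΣ(x−x̄ᵢ)² = 620.978
MSB = 3104.488/3 = 1034.8295; MSW = 620.978/26 = 23.8838
F = MSB/MSW = 43.3277
df = (3, 26)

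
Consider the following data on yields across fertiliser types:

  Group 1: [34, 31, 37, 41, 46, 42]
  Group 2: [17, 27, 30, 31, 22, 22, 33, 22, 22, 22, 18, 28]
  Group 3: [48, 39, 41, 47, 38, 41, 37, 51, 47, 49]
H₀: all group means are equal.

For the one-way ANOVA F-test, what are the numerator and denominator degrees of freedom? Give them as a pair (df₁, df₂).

degrees of freedom = [2, 25]

k = 3 groups, N = 28 total
df = (k−1, N−k) = (3−1, 28−3) = (2, 25)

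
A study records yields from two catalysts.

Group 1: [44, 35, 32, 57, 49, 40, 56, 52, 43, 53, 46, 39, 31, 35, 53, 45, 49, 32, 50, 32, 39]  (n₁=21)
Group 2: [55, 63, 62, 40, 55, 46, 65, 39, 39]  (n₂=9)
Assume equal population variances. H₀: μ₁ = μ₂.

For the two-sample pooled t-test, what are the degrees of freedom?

df = n₁ + n₂ − 2 = 21 + 9 − 2 = 28

degrees of freedom = 28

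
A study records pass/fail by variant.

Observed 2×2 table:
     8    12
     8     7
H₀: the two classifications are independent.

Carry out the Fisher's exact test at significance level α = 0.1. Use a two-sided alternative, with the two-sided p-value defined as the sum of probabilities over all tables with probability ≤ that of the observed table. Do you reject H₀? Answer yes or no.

reject H₀: no

Margins: r₁=20, r₂=15, c₁=16, c₂=19, n=35
p_obs = C(20,8)·C(15,8)/C(35,16); sum pmf over tables with pmf ≤ p_obs
p-value (two-sided) = 0.50602
At α=0.1: p ≥ α → fail to reject H₀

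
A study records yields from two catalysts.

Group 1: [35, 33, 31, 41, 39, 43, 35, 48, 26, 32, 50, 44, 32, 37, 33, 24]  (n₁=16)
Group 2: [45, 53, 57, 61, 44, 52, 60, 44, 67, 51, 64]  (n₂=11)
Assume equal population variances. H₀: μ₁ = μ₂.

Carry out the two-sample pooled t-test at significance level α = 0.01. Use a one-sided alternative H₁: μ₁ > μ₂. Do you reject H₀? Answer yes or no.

reject H₀: no

x̄₁=36.438, s₁=7.330, n₁=16
x̄₂=54.364, s₂=8.103, n₂=11
s_p² = [15·7.330² + 10·8.103²]/25 = 58.4993
SE = √(s_p²·(1/16+1/11)) = 2.9957
t = (36.438−54.364)/2.9957 = -5.9839
df = 25
p-value (one-sided, H₁ greater) = 1.00000
At α=0.01: p ≥ α → fail to reject H₀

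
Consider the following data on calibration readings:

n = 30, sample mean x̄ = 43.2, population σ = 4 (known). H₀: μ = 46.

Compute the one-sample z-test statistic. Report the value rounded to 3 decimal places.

test statistic = -3.834

SE = σ/√n = 4/√30 = 0.7303
z = (x̄−μ₀)/SE = (43.2−46)/0.7303 = -3.8341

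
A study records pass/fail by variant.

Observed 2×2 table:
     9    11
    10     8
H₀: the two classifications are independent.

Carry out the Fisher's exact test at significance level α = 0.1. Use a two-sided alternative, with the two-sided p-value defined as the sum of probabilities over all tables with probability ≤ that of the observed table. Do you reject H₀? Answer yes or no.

reject H₀: no

Margins: r₁=20, r₂=18, c₁=19, c₂=19, n=38
p_obs = C(20,9)·C(18,10)/C(38,19); sum pmf over tables with pmf ≤ p_obs
p-value (two-sided) = 0.74585
At α=0.1: p ≥ α → fail to reject H₀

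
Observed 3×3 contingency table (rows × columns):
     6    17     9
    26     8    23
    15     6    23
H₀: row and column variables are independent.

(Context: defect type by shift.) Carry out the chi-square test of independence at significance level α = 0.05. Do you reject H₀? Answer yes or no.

reject H₀: yes

Row totals [32, 57, 44], col totals [47, 31, 55], n=133
χ² = (6−11.31)²/11.31 + (17−7.46)²/7.46 + (9−13.23)²/13.23 + (26−20.14)²/20.14 + (8−13.29)²/13.29 + (23−23.57)²/23.57 + (15−15.55)²/15.55 + (6−10.26)²/10.26 + (23−18.20)²/18.20 = 22.9253
df = 4
p-value (upper-tail) = 0.00013
At α=0.05: p < α → reject H₀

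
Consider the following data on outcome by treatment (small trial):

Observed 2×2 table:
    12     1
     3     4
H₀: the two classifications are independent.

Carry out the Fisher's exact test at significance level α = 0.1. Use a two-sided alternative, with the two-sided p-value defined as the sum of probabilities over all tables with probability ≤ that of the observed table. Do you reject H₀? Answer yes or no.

reject H₀: yes

Margins: r₁=13, r₂=7, c₁=15, c₂=5, n=20
p_obs = C(13,12)·C(7,3)/C(20,15); sum pmf over tables with pmf ≤ p_obs
p-value (two-sided) = 0.03070
At α=0.1: p < α → reject H₀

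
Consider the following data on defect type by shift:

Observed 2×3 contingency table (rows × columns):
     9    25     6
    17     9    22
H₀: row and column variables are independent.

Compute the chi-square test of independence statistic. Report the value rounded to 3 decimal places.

Row totals [40, 48], col totals [26, 34, 28], n=88
χ² = (9−11.82)²/11.82 + (25−15.45)²/15.45 + (6−12.73)²/12.73 + (17−14.18)²/14.18 + (9−18.55)²/18.55 + (22−15.27)²/15.27 = 18.5599
df = 2

test statistic = 18.560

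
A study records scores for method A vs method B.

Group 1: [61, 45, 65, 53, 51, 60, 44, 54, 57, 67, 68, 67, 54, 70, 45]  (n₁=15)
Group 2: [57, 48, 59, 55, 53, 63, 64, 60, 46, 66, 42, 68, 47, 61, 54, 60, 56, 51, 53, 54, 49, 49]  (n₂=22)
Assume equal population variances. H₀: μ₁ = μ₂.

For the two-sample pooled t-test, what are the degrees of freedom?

degrees of freedom = 35

df = n₁ + n₂ − 2 = 15 + 22 − 2 = 35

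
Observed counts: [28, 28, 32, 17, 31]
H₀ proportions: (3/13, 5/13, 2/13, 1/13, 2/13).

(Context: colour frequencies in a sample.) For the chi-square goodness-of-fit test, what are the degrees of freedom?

df = k − 1 = 5 − 1 = 4

degrees of freedom = 4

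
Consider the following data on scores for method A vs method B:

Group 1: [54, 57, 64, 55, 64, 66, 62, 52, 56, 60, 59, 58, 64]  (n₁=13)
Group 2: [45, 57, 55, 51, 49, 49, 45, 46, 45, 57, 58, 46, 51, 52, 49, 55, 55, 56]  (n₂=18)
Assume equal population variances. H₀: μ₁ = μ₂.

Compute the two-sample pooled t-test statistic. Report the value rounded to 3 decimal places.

test statistic = 4.912

x̄₁=59.308, s₁=4.442, n₁=13
x̄₂=51.167, s₂=4.630, n₂=18
s_p² = [12·4.442² + 17·4.630²]/29 = 20.7334
SE = √(s_p²·(1/13+1/18)) = 1.6573
t = (59.308−51.167)/1.6573 = 4.9121
df = 29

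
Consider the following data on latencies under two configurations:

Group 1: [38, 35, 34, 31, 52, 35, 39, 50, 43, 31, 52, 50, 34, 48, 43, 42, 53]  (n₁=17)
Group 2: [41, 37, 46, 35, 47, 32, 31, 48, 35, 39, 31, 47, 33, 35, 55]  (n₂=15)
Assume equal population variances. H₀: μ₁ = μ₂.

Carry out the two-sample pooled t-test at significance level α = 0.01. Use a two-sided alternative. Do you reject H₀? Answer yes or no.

reject H₀: no

x̄₁=41.765, s₁=7.822, n₁=17
x̄₂=39.467, s₂=7.463, n₂=15
s_p² = [16·7.822² + 14·7.463²]/30 = 58.6264
SE = √(s_p²·(1/17+1/15)) = 2.7124
t = (41.765−39.467)/2.7124 = 0.8472
df = 30
p-value (two-sided) = 0.40357
At α=0.01: p ≥ α → fail to reject H₀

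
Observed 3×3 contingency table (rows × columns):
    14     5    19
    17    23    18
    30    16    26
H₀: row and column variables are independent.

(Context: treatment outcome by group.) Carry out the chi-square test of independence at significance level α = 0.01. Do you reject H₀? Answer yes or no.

Row totals [38, 58, 72], col totals [61, 44, 63], n=168
χ² = (14−13.80)²/13.80 + (5−9.95)²/9.95 + (19−14.25)²/14.25 + (17−21.06)²/21.06 + (23−15.19)²/15.19 + (18−21.75)²/21.75 + (30−26.14)²/26.14 + (16−18.86)²/18.86 + (26−27.00)²/27.00 = 10.5337
df = 4
p-value (upper-tail) = 0.03234
At α=0.01: p ≥ α → fail to reject H₀

reject H₀: no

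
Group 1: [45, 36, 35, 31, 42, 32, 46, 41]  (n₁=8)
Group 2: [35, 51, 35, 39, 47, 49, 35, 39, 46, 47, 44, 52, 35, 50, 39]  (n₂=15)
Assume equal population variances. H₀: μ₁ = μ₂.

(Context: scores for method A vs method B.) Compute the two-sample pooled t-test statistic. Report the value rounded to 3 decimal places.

test statistic = -1.606

x̄₁=38.500, s₁=5.782, n₁=8
x̄₂=42.867, s₂=6.413, n₂=15
s_p² = [7·5.782² + 14·6.413²]/21 = 38.5587
SE = √(s_p²·(1/8+1/15)) = 2.7185
t = (38.500−42.867)/2.7185 = -1.6063
df = 21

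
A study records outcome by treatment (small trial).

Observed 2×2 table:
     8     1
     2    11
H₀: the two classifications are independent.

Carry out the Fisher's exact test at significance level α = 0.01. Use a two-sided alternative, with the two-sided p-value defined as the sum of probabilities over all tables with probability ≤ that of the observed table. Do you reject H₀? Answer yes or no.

reject H₀: yes

Margins: r₁=9, r₂=13, c₁=10, c₂=12, n=22
p_obs = C(9,8)·C(13,2)/C(22,10); sum pmf over tables with pmf ≤ p_obs
p-value (two-sided) = 0.00155
At α=0.01: p < α → reject H₀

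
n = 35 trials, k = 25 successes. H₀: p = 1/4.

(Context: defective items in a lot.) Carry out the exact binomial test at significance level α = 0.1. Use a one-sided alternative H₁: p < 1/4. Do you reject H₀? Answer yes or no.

Exact binomial: n=35, k=25, p₀=1/4=0.2500
P(X≤25) from Σ C(n,i)·p₀^i·(1−p₀)^(n−i)
p-value (one-sided, H₁ less) = 1.00000
At α=0.1: p ≥ α → fail to reject H₀

reject H₀: no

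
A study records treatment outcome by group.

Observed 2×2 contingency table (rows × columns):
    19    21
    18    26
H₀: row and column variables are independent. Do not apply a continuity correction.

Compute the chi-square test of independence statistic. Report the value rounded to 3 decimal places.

test statistic = 0.369

Row totals [40, 44], col totals [37, 47], n=84
χ² = (19−17.62)²/17.62 + (21−22.38)²/22.38 + (18−19.38)²/19.38 + (26−24.62)²/24.62 = 0.3693
df = 1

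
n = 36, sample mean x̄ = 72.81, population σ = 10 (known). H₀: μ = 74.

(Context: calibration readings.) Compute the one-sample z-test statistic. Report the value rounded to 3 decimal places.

SE = σ/√n = 10/√36 = 1.6667
z = (x̄−μ₀)/SE = (72.81−74)/1.6667 = -0.7140

test statistic = -0.714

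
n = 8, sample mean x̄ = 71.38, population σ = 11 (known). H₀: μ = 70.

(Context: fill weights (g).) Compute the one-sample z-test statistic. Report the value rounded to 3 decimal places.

test statistic = 0.355

SE = σ/√n = 11/√8 = 3.8891
z = (x̄−μ₀)/SE = (71.38−70)/3.8891 = 0.3548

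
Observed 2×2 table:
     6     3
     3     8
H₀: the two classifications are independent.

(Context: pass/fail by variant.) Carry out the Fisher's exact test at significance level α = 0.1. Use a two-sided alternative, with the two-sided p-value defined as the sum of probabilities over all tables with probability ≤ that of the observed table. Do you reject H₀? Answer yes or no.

Margins: r₁=9, r₂=11, c₁=9, c₂=11, n=20
p_obs = C(9,6)·C(11,3)/C(20,9); sum pmf over tables with pmf ≤ p_obs
p-value (two-sided) = 0.17480
At α=0.1: p ≥ α → fail to reject H₀

reject H₀: no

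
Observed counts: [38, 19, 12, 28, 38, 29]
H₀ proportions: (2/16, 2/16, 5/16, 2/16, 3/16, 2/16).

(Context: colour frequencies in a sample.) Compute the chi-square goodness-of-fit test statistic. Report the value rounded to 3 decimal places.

test statistic = 53.086

n = 164; E_i = n·p_i = [20.50, 20.50, 51.25, 20.50, 30.75, 20.50]
χ² = (38−20.50)²/20.50 + (19−20.50)²/20.50 + (12−51.25)²/51.25 + (28−20.50)²/20.50 + (38−30.75)²/30.75 + (29−20.50)²/20.50 = 53.0862
df = 5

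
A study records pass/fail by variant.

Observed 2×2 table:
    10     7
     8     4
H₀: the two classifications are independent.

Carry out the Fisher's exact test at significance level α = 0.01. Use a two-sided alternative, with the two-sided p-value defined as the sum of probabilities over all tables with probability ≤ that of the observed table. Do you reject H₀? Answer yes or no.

reject H₀: no

Margins: r₁=17, r₂=12, c₁=18, c₂=11, n=29
p_obs = C(17,10)·C(12,8)/C(29,18); sum pmf over tables with pmf ≤ p_obs
p-value (two-sided) = 0.71669
At α=0.01: p ≥ α → fail to reject H₀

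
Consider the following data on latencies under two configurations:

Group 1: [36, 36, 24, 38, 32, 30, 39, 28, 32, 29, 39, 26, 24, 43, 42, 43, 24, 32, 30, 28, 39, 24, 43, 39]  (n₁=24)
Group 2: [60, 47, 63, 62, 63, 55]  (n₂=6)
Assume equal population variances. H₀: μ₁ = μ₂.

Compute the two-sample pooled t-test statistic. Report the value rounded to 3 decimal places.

x̄₁=33.333, s₁=6.677, n₁=24
x̄₂=58.333, s₂=6.314, n₂=6
s_p² = [23·6.677² + 5·6.314²]/28 = 43.7381
SE = √(s_p²·(1/24+1/6)) = 3.0186
t = (33.333−58.333)/3.0186 = -8.2819
df = 28

test statistic = -8.282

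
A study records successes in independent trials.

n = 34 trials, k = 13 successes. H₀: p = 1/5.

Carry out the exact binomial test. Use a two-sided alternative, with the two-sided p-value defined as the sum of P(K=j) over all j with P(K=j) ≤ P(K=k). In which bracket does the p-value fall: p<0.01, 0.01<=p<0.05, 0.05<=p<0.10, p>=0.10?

Exact binomial: n=34, k=13, p₀=1/5=0.2000
P(X=j) = C(n,j)·p₀^j·(1−p₀)^(n−j); p = Σ P(X=j) over j with P(X=j) ≤ P(X=13)
p-value (two-sided) = 0.01568
→ bracket: 0.01<=p<0.05

p-value bracket: 0.01<=p<0.05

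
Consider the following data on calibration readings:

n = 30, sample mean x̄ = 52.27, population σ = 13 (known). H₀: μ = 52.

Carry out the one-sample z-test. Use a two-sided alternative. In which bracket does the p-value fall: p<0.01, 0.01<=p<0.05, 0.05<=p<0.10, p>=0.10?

p-value bracket: p>=0.10

SE = σ/√n = 13/√30 = 2.3735
z = (x̄−μ₀)/SE = (52.27−52)/2.3735 = 0.1138
p-value (two-sided) = 0.90943
→ bracket: p>=0.10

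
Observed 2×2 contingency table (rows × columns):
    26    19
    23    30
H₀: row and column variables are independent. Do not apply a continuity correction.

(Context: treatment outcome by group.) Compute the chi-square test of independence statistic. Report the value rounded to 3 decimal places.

test statistic = 2.013

Row totals [45, 53], col totals [49, 49], n=98
χ² = (26−22.50)²/22.50 + (19−22.50)²/22.50 + (23−26.50)²/26.50 + (30−26.50)²/26.50 = 2.0134
df = 1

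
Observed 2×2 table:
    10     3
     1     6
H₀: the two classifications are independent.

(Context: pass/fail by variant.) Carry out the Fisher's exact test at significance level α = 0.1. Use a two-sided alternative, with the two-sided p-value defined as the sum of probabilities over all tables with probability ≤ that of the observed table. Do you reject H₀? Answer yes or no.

Margins: r₁=13, r₂=7, c₁=11, c₂=9, n=20
p_obs = C(13,10)·C(7,1)/C(20,11); sum pmf over tables with pmf ≤ p_obs
p-value (two-sided) = 0.01664
At α=0.1: p < α → reject H₀

reject H₀: yes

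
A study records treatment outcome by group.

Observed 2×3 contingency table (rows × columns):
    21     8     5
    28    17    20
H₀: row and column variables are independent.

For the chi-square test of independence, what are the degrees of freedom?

degrees of freedom = 2

df = (r−1)(c−1) = (2−1)·(3−1) = 2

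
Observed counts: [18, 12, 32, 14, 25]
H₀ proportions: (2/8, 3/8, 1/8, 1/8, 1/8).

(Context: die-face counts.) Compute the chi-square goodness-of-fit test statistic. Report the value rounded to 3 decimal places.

test statistic = 61.772

n = 101; E_i = n·p_i = [25.25, 37.88, 12.62, 12.62, 12.62]
χ² = (18−25.25)²/25.25 + (12−37.88)²/37.88 + (32−12.62)²/12.62 + (14−12.62)²/12.62 + (25−12.62)²/12.62 = 61.7723
df = 4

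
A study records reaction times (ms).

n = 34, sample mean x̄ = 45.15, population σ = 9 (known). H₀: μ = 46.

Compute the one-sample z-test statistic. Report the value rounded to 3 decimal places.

SE = σ/√n = 9/√34 = 1.5435
z = (x̄−μ₀)/SE = (45.15−46)/1.5435 = -0.5507

test statistic = -0.551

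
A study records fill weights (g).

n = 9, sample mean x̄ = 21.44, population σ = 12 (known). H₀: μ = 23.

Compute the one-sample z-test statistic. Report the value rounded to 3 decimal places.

test statistic = -0.390

SE = σ/√n = 12/√9 = 4.0000
z = (x̄−μ₀)/SE = (21.44−23)/4.0000 = -0.3900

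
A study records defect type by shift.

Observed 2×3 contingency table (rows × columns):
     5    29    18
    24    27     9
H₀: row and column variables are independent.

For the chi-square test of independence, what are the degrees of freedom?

df = (r−1)(c−1) = (2−1)·(3−1) = 2

degrees of freedom = 2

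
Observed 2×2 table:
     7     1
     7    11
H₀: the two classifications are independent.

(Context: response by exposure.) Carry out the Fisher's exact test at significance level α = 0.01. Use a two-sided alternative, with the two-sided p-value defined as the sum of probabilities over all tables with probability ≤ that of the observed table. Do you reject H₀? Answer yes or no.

Margins: r₁=8, r₂=18, c₁=14, c₂=12, n=26
p_obs = C(8,7)·C(18,7)/C(26,14); sum pmf over tables with pmf ≤ p_obs
p-value (two-sided) = 0.03570
At α=0.01: p ≥ α → fail to reject H₀

reject H₀: no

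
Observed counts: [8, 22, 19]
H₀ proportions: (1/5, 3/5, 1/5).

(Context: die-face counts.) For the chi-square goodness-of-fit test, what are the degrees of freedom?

df = k − 1 = 3 − 1 = 2

degrees of freedom = 2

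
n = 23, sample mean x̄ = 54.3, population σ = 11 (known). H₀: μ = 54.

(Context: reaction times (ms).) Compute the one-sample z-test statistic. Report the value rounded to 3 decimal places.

SE = σ/√n = 11/√23 = 2.2937
z = (x̄−μ₀)/SE = (54.3−54)/2.2937 = 0.1308

test statistic = 0.131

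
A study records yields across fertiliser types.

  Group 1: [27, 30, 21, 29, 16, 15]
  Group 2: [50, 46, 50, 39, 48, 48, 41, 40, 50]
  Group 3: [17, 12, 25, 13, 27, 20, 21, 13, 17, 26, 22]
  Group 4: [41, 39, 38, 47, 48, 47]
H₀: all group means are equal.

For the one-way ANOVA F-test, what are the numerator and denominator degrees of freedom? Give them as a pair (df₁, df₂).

k = 4 groups, N = 32 total
df = (k−1, N−k) = (4−1, 32−4) = (3, 28)

degrees of freedom = [3, 28]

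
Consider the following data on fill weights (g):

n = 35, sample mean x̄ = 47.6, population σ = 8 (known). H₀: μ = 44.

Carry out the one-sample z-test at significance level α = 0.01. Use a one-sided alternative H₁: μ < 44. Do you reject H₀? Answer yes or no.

SE = σ/√n = 8/√35 = 1.3522
z = (x̄−μ₀)/SE = (47.6−44)/1.3522 = 2.6622
p-value (one-sided, H₁ less) = 0.99612
At α=0.01: p ≥ α → fail to reject H₀

reject H₀: no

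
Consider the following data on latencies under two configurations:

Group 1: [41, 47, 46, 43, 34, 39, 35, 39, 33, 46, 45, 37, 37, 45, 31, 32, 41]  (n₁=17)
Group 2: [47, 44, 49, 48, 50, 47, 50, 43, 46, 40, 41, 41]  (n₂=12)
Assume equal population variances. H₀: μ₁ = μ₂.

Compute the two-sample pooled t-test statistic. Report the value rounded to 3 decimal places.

x̄₁=39.471, s₁=5.316, n₁=17
x̄₂=45.500, s₂=3.606, n₂=12
s_p² = [16·5.316² + 11·3.606²]/27 = 22.0458
SE = √(s_p²·(1/17+1/12)) = 1.7703
t = (39.471−45.500)/1.7703 = -3.4059
df = 27

test statistic = -3.406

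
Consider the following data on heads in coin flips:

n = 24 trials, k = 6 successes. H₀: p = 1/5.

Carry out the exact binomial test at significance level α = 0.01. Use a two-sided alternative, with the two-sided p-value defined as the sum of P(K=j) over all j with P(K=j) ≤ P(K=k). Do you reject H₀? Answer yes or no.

Exact binomial: n=24, k=6, p₀=1/5=0.2000
P(X=j) = C(n,j)·p₀^j·(1−p₀)^(n−j); p = Σ P(X=j) over j with P(X=j) ≤ P(X=6)
p-value (two-sided) = 0.60797
At α=0.01: p ≥ α → fail to reject H₀

reject H₀: no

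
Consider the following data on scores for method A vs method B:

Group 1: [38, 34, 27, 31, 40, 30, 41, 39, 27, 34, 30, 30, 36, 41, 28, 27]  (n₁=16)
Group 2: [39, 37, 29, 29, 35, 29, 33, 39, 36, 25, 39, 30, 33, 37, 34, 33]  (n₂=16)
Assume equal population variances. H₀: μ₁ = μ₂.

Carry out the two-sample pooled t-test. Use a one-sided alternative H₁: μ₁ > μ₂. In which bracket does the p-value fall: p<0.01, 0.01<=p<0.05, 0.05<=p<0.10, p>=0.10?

p-value bracket: p>=0.10

x̄₁=33.312, s₁=5.237, n₁=16
x̄₂=33.562, s₂=4.242, n₂=16
s_p² = [15·5.237² + 15·4.242²]/30 = 22.7125
SE = √(s_p²·(1/16+1/16)) = 1.6850
t = (33.312−33.562)/1.6850 = -0.1484
df = 30
p-value (one-sided, H₁ greater) = 0.55848
→ bracket: p>=0.10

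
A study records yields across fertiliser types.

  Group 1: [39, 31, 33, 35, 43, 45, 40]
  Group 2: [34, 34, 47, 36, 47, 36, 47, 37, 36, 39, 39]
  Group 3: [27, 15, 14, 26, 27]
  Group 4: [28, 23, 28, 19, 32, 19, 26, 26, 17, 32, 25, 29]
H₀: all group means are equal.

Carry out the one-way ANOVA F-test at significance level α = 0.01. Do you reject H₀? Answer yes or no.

reject H₀: yes

Group means [38.00, 39.27, 21.80, 25.33], grand mean 31.743
SSB = Σnᵢ(x̄ᵢ−x̄)² = 1885.037; SSW = ΣΣ(x−x̄ᵢ)² = 885.648
MSB = 1885.037/3 = 628.3457; MSW = 885.648/31 = 28.5693
F = MSB/MSW = 21.9937
df = (3, 31)
p-value (upper-tail) = 0.00000
At α=0.01: p < α → reject H₀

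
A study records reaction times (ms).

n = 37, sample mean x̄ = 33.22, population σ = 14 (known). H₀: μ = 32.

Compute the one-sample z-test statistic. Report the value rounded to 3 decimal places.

SE = σ/√n = 14/√37 = 2.3016
z = (x̄−μ₀)/SE = (33.22−32)/2.3016 = 0.5301

test statistic = 0.530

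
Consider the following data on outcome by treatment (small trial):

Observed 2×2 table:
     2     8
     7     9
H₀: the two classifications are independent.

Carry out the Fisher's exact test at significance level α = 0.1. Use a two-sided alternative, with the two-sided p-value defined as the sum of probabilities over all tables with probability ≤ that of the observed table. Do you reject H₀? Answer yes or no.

reject H₀: no

Margins: r₁=10, r₂=16, c₁=9, c₂=17, n=26
p_obs = C(10,2)·C(16,7)/C(26,9); sum pmf over tables with pmf ≤ p_obs
p-value (two-sided) = 0.39888
At α=0.1: p ≥ α → fail to reject H₀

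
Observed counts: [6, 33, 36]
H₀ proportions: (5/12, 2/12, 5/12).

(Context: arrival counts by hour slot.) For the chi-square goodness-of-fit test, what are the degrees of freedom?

degrees of freedom = 2

df = k − 1 = 3 − 1 = 2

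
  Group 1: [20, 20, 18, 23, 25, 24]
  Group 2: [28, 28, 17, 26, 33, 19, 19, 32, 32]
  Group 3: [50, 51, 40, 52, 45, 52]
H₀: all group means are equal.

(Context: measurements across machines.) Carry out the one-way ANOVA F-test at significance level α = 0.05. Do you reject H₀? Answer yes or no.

reject H₀: yes

Group means [21.67, 26.00, 48.33], grand mean 31.143
SSB = Σnᵢ(x̄ᵢ−x̄)² = 2549.905; SSW = ΣΣ(x−x̄ᵢ)² = 462.667
MSB = 2549.905/2 = 1274.9524; MSW = 462.667/18 = 25.7037
F = MSB/MSW = 49.6019
df = (2, 18)
p-value (upper-tail) = 0.00000
At α=0.05: p < α → reject H₀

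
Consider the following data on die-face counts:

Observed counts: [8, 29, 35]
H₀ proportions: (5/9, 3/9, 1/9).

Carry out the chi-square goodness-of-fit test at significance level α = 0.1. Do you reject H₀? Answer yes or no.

reject H₀: yes

n = 72; E_i = n·p_i = [40.00, 24.00, 8.00]
χ² = (8−40.00)²/40.00 + (29−24.00)²/24.00 + (35−8.00)²/8.00 = 117.7667
df = 2
p-value (upper-tail) = 0.00000
At α=0.1: p < α → reject H₀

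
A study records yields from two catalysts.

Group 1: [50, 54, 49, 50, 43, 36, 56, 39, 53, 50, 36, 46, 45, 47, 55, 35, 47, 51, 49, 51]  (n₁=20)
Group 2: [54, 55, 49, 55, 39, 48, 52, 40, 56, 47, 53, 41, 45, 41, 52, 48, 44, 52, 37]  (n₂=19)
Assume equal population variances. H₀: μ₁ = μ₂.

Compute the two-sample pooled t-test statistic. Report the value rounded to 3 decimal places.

test statistic = -0.346

x̄₁=47.100, s₁=6.357, n₁=20
x̄₂=47.789, s₂=6.061, n₂=19
s_p² = [19·6.357² + 18·6.061²]/37 = 38.6205
SE = √(s_p²·(1/20+1/19)) = 1.9909
t = (47.100−47.789)/1.9909 = -0.3463
df = 37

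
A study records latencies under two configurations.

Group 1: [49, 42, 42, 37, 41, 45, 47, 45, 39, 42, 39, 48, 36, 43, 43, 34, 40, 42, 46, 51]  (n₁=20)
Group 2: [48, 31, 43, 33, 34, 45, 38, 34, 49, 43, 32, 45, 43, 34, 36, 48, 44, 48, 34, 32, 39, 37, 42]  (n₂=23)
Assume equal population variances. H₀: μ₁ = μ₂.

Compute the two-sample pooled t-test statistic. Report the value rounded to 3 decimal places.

test statistic = 1.776

x̄₁=42.550, s₁=4.407, n₁=20
x̄₂=39.652, s₂=6.027, n₂=23
s_p² = [19·4.407² + 22·6.027²]/41 = 28.4919
SE = √(s_p²·(1/20+1/23)) = 1.6320
t = (42.550−39.652)/1.6320 = 1.7756
df = 41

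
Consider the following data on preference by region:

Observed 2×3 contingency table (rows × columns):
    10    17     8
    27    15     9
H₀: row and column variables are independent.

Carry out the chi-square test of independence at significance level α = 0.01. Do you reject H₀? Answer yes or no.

reject H₀: no

Row totals [35, 51], col totals [37, 32, 17], n=86
χ² = (10−15.06)²/15.06 + (17−13.02)²/13.02 + (8−6.92)²/6.92 + (27−21.94)²/21.94 + (15−18.98)²/18.98 + (9−10.08)²/10.08 = 5.1978
df = 2
p-value (upper-tail) = 0.07436
At α=0.01: p ≥ α → fail to reject H₀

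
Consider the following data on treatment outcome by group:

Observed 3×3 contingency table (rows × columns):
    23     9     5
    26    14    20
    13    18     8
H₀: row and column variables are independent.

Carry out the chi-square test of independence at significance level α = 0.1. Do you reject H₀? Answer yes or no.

Row totals [37, 60, 39], col totals [62, 41, 33], n=136
χ² = (23−16.87)²/16.87 + (9−11.15)²/11.15 + (5−8.98)²/8.98 + (26−27.35)²/27.35 + (14−18.09)²/18.09 + (20−14.56)²/14.56 + (13−17.78)²/17.78 + (18−11.76)²/11.76 + (8−9.46)²/9.46 = 12.2582
df = 4
p-value (upper-tail) = 0.01553
At α=0.1: p < α → reject H₀

reject H₀: yes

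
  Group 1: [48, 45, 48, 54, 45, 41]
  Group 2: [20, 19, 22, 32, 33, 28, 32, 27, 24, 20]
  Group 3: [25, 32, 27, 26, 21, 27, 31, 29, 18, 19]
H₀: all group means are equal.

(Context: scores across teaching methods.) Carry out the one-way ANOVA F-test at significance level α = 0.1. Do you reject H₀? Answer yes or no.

reject H₀: yes

Group means [46.83, 25.70, 25.50], grand mean 30.500
SSB = Σnᵢ(x̄ᵢ−x̄)² = 2081.067; SSW = ΣΣ(x−x̄ᵢ)² = 569.433
MSB = 2081.067/2 = 1040.5333; MSW = 569.433/23 = 24.7580
F = MSB/MSW = 42.0282
df = (2, 23)
p-value (upper-tail) = 0.00000
At α=0.1: p < α → reject H₀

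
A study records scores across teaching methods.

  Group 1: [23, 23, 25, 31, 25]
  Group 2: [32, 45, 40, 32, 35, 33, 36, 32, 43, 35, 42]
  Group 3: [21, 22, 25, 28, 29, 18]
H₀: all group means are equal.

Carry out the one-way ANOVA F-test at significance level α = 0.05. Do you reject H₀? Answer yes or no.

Group means [25.40, 36.82, 23.83], grand mean 30.682
SSB = Σnᵢ(x̄ᵢ−x̄)² = 835.103; SSW = ΣΣ(x−x̄ᵢ)² = 367.670
MSB = 835.103/2 = 417.5515; MSW = 367.670/19 = 19.3510
F = MSB/MSW = 21.5777
df = (2, 19)
p-value (upper-tail) = 0.00001
At α=0.05: p < α → reject H₀

reject H₀: yes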